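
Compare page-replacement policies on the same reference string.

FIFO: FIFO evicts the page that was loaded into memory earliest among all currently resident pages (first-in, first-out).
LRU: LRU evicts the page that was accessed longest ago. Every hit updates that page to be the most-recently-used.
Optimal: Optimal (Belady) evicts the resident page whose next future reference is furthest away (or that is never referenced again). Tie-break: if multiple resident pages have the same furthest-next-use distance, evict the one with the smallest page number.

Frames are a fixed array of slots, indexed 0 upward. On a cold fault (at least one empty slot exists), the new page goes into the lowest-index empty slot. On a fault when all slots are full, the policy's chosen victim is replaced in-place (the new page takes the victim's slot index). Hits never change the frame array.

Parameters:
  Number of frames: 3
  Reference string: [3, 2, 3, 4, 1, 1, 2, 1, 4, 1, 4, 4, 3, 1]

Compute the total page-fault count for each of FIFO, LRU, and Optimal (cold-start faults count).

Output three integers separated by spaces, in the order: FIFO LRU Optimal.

Answer: 5 6 5

Derivation:
--- FIFO ---
  step 0: ref 3 -> FAULT, frames=[3,-,-] (faults so far: 1)
  step 1: ref 2 -> FAULT, frames=[3,2,-] (faults so far: 2)
  step 2: ref 3 -> HIT, frames=[3,2,-] (faults so far: 2)
  step 3: ref 4 -> FAULT, frames=[3,2,4] (faults so far: 3)
  step 4: ref 1 -> FAULT, evict 3, frames=[1,2,4] (faults so far: 4)
  step 5: ref 1 -> HIT, frames=[1,2,4] (faults so far: 4)
  step 6: ref 2 -> HIT, frames=[1,2,4] (faults so far: 4)
  step 7: ref 1 -> HIT, frames=[1,2,4] (faults so far: 4)
  step 8: ref 4 -> HIT, frames=[1,2,4] (faults so far: 4)
  step 9: ref 1 -> HIT, frames=[1,2,4] (faults so far: 4)
  step 10: ref 4 -> HIT, frames=[1,2,4] (faults so far: 4)
  step 11: ref 4 -> HIT, frames=[1,2,4] (faults so far: 4)
  step 12: ref 3 -> FAULT, evict 2, frames=[1,3,4] (faults so far: 5)
  step 13: ref 1 -> HIT, frames=[1,3,4] (faults so far: 5)
  FIFO total faults: 5
--- LRU ---
  step 0: ref 3 -> FAULT, frames=[3,-,-] (faults so far: 1)
  step 1: ref 2 -> FAULT, frames=[3,2,-] (faults so far: 2)
  step 2: ref 3 -> HIT, frames=[3,2,-] (faults so far: 2)
  step 3: ref 4 -> FAULT, frames=[3,2,4] (faults so far: 3)
  step 4: ref 1 -> FAULT, evict 2, frames=[3,1,4] (faults so far: 4)
  step 5: ref 1 -> HIT, frames=[3,1,4] (faults so far: 4)
  step 6: ref 2 -> FAULT, evict 3, frames=[2,1,4] (faults so far: 5)
  step 7: ref 1 -> HIT, frames=[2,1,4] (faults so far: 5)
  step 8: ref 4 -> HIT, frames=[2,1,4] (faults so far: 5)
  step 9: ref 1 -> HIT, frames=[2,1,4] (faults so far: 5)
  step 10: ref 4 -> HIT, frames=[2,1,4] (faults so far: 5)
  step 11: ref 4 -> HIT, frames=[2,1,4] (faults so far: 5)
  step 12: ref 3 -> FAULT, evict 2, frames=[3,1,4] (faults so far: 6)
  step 13: ref 1 -> HIT, frames=[3,1,4] (faults so far: 6)
  LRU total faults: 6
--- Optimal ---
  step 0: ref 3 -> FAULT, frames=[3,-,-] (faults so far: 1)
  step 1: ref 2 -> FAULT, frames=[3,2,-] (faults so far: 2)
  step 2: ref 3 -> HIT, frames=[3,2,-] (faults so far: 2)
  step 3: ref 4 -> FAULT, frames=[3,2,4] (faults so far: 3)
  step 4: ref 1 -> FAULT, evict 3, frames=[1,2,4] (faults so far: 4)
  step 5: ref 1 -> HIT, frames=[1,2,4] (faults so far: 4)
  step 6: ref 2 -> HIT, frames=[1,2,4] (faults so far: 4)
  step 7: ref 1 -> HIT, frames=[1,2,4] (faults so far: 4)
  step 8: ref 4 -> HIT, frames=[1,2,4] (faults so far: 4)
  step 9: ref 1 -> HIT, frames=[1,2,4] (faults so far: 4)
  step 10: ref 4 -> HIT, frames=[1,2,4] (faults so far: 4)
  step 11: ref 4 -> HIT, frames=[1,2,4] (faults so far: 4)
  step 12: ref 3 -> FAULT, evict 2, frames=[1,3,4] (faults so far: 5)
  step 13: ref 1 -> HIT, frames=[1,3,4] (faults so far: 5)
  Optimal total faults: 5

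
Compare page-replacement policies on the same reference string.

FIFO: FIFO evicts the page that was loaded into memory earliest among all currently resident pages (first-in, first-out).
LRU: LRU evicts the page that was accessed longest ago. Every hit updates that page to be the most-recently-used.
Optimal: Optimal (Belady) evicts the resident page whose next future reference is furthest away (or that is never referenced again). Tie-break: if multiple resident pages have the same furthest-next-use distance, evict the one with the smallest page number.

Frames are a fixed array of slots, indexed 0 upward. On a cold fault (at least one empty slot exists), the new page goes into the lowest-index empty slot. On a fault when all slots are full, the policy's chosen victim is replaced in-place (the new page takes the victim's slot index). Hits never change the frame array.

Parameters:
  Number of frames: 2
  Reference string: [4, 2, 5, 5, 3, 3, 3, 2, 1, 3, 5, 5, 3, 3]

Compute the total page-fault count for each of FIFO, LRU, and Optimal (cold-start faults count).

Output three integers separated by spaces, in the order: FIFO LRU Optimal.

Answer: 8 8 6

Derivation:
--- FIFO ---
  step 0: ref 4 -> FAULT, frames=[4,-] (faults so far: 1)
  step 1: ref 2 -> FAULT, frames=[4,2] (faults so far: 2)
  step 2: ref 5 -> FAULT, evict 4, frames=[5,2] (faults so far: 3)
  step 3: ref 5 -> HIT, frames=[5,2] (faults so far: 3)
  step 4: ref 3 -> FAULT, evict 2, frames=[5,3] (faults so far: 4)
  step 5: ref 3 -> HIT, frames=[5,3] (faults so far: 4)
  step 6: ref 3 -> HIT, frames=[5,3] (faults so far: 4)
  step 7: ref 2 -> FAULT, evict 5, frames=[2,3] (faults so far: 5)
  step 8: ref 1 -> FAULT, evict 3, frames=[2,1] (faults so far: 6)
  step 9: ref 3 -> FAULT, evict 2, frames=[3,1] (faults so far: 7)
  step 10: ref 5 -> FAULT, evict 1, frames=[3,5] (faults so far: 8)
  step 11: ref 5 -> HIT, frames=[3,5] (faults so far: 8)
  step 12: ref 3 -> HIT, frames=[3,5] (faults so far: 8)
  step 13: ref 3 -> HIT, frames=[3,5] (faults so far: 8)
  FIFO total faults: 8
--- LRU ---
  step 0: ref 4 -> FAULT, frames=[4,-] (faults so far: 1)
  step 1: ref 2 -> FAULT, frames=[4,2] (faults so far: 2)
  step 2: ref 5 -> FAULT, evict 4, frames=[5,2] (faults so far: 3)
  step 3: ref 5 -> HIT, frames=[5,2] (faults so far: 3)
  step 4: ref 3 -> FAULT, evict 2, frames=[5,3] (faults so far: 4)
  step 5: ref 3 -> HIT, frames=[5,3] (faults so far: 4)
  step 6: ref 3 -> HIT, frames=[5,3] (faults so far: 4)
  step 7: ref 2 -> FAULT, evict 5, frames=[2,3] (faults so far: 5)
  step 8: ref 1 -> FAULT, evict 3, frames=[2,1] (faults so far: 6)
  step 9: ref 3 -> FAULT, evict 2, frames=[3,1] (faults so far: 7)
  step 10: ref 5 -> FAULT, evict 1, frames=[3,5] (faults so far: 8)
  step 11: ref 5 -> HIT, frames=[3,5] (faults so far: 8)
  step 12: ref 3 -> HIT, frames=[3,5] (faults so far: 8)
  step 13: ref 3 -> HIT, frames=[3,5] (faults so far: 8)
  LRU total faults: 8
--- Optimal ---
  step 0: ref 4 -> FAULT, frames=[4,-] (faults so far: 1)
  step 1: ref 2 -> FAULT, frames=[4,2] (faults so far: 2)
  step 2: ref 5 -> FAULT, evict 4, frames=[5,2] (faults so far: 3)
  step 3: ref 5 -> HIT, frames=[5,2] (faults so far: 3)
  step 4: ref 3 -> FAULT, evict 5, frames=[3,2] (faults so far: 4)
  step 5: ref 3 -> HIT, frames=[3,2] (faults so far: 4)
  step 6: ref 3 -> HIT, frames=[3,2] (faults so far: 4)
  step 7: ref 2 -> HIT, frames=[3,2] (faults so far: 4)
  step 8: ref 1 -> FAULT, evict 2, frames=[3,1] (faults so far: 5)
  step 9: ref 3 -> HIT, frames=[3,1] (faults so far: 5)
  step 10: ref 5 -> FAULT, evict 1, frames=[3,5] (faults so far: 6)
  step 11: ref 5 -> HIT, frames=[3,5] (faults so far: 6)
  step 12: ref 3 -> HIT, frames=[3,5] (faults so far: 6)
  step 13: ref 3 -> HIT, frames=[3,5] (faults so far: 6)
  Optimal total faults: 6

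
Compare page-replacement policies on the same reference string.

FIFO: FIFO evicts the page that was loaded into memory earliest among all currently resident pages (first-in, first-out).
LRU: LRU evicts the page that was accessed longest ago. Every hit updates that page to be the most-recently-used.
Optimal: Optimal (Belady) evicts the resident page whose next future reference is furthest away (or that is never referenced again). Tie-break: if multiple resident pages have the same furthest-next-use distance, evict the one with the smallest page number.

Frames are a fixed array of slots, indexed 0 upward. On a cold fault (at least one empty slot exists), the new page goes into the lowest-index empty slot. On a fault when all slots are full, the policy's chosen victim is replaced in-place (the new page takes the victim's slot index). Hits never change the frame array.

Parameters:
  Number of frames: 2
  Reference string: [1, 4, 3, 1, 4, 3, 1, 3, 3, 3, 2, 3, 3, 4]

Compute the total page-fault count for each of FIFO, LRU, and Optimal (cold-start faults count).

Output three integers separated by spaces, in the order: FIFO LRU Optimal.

Answer: 10 9 7

Derivation:
--- FIFO ---
  step 0: ref 1 -> FAULT, frames=[1,-] (faults so far: 1)
  step 1: ref 4 -> FAULT, frames=[1,4] (faults so far: 2)
  step 2: ref 3 -> FAULT, evict 1, frames=[3,4] (faults so far: 3)
  step 3: ref 1 -> FAULT, evict 4, frames=[3,1] (faults so far: 4)
  step 4: ref 4 -> FAULT, evict 3, frames=[4,1] (faults so far: 5)
  step 5: ref 3 -> FAULT, evict 1, frames=[4,3] (faults so far: 6)
  step 6: ref 1 -> FAULT, evict 4, frames=[1,3] (faults so far: 7)
  step 7: ref 3 -> HIT, frames=[1,3] (faults so far: 7)
  step 8: ref 3 -> HIT, frames=[1,3] (faults so far: 7)
  step 9: ref 3 -> HIT, frames=[1,3] (faults so far: 7)
  step 10: ref 2 -> FAULT, evict 3, frames=[1,2] (faults so far: 8)
  step 11: ref 3 -> FAULT, evict 1, frames=[3,2] (faults so far: 9)
  step 12: ref 3 -> HIT, frames=[3,2] (faults so far: 9)
  step 13: ref 4 -> FAULT, evict 2, frames=[3,4] (faults so far: 10)
  FIFO total faults: 10
--- LRU ---
  step 0: ref 1 -> FAULT, frames=[1,-] (faults so far: 1)
  step 1: ref 4 -> FAULT, frames=[1,4] (faults so far: 2)
  step 2: ref 3 -> FAULT, evict 1, frames=[3,4] (faults so far: 3)
  step 3: ref 1 -> FAULT, evict 4, frames=[3,1] (faults so far: 4)
  step 4: ref 4 -> FAULT, evict 3, frames=[4,1] (faults so far: 5)
  step 5: ref 3 -> FAULT, evict 1, frames=[4,3] (faults so far: 6)
  step 6: ref 1 -> FAULT, evict 4, frames=[1,3] (faults so far: 7)
  step 7: ref 3 -> HIT, frames=[1,3] (faults so far: 7)
  step 8: ref 3 -> HIT, frames=[1,3] (faults so far: 7)
  step 9: ref 3 -> HIT, frames=[1,3] (faults so far: 7)
  step 10: ref 2 -> FAULT, evict 1, frames=[2,3] (faults so far: 8)
  step 11: ref 3 -> HIT, frames=[2,3] (faults so far: 8)
  step 12: ref 3 -> HIT, frames=[2,3] (faults so far: 8)
  step 13: ref 4 -> FAULT, evict 2, frames=[4,3] (faults so far: 9)
  LRU total faults: 9
--- Optimal ---
  step 0: ref 1 -> FAULT, frames=[1,-] (faults so far: 1)
  step 1: ref 4 -> FAULT, frames=[1,4] (faults so far: 2)
  step 2: ref 3 -> FAULT, evict 4, frames=[1,3] (faults so far: 3)
  step 3: ref 1 -> HIT, frames=[1,3] (faults so far: 3)
  step 4: ref 4 -> FAULT, evict 1, frames=[4,3] (faults so far: 4)
  step 5: ref 3 -> HIT, frames=[4,3] (faults so far: 4)
  step 6: ref 1 -> FAULT, evict 4, frames=[1,3] (faults so far: 5)
  step 7: ref 3 -> HIT, frames=[1,3] (faults so far: 5)
  step 8: ref 3 -> HIT, frames=[1,3] (faults so far: 5)
  step 9: ref 3 -> HIT, frames=[1,3] (faults so far: 5)
  step 10: ref 2 -> FAULT, evict 1, frames=[2,3] (faults so far: 6)
  step 11: ref 3 -> HIT, frames=[2,3] (faults so far: 6)
  step 12: ref 3 -> HIT, frames=[2,3] (faults so far: 6)
  step 13: ref 4 -> FAULT, evict 2, frames=[4,3] (faults so far: 7)
  Optimal total faults: 7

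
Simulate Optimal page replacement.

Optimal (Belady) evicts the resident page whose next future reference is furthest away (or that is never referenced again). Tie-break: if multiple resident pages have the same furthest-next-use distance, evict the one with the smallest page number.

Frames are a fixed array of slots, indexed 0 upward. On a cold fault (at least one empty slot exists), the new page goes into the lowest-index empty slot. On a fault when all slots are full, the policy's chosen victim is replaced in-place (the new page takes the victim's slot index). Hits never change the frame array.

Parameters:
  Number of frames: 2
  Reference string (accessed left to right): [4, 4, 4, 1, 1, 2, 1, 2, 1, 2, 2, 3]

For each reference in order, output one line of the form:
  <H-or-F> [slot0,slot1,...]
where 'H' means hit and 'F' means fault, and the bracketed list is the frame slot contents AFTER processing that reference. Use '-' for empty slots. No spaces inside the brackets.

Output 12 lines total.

F [4,-]
H [4,-]
H [4,-]
F [4,1]
H [4,1]
F [2,1]
H [2,1]
H [2,1]
H [2,1]
H [2,1]
H [2,1]
F [2,3]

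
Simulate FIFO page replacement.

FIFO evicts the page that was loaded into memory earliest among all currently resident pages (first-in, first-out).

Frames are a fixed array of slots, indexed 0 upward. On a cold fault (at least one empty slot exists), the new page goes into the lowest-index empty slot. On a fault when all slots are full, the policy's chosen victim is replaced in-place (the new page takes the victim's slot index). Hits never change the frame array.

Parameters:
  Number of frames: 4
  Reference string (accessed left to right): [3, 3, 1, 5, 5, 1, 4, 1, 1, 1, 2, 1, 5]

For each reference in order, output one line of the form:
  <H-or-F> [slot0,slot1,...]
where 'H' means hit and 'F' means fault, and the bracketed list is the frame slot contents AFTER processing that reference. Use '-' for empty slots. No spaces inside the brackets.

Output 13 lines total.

F [3,-,-,-]
H [3,-,-,-]
F [3,1,-,-]
F [3,1,5,-]
H [3,1,5,-]
H [3,1,5,-]
F [3,1,5,4]
H [3,1,5,4]
H [3,1,5,4]
H [3,1,5,4]
F [2,1,5,4]
H [2,1,5,4]
H [2,1,5,4]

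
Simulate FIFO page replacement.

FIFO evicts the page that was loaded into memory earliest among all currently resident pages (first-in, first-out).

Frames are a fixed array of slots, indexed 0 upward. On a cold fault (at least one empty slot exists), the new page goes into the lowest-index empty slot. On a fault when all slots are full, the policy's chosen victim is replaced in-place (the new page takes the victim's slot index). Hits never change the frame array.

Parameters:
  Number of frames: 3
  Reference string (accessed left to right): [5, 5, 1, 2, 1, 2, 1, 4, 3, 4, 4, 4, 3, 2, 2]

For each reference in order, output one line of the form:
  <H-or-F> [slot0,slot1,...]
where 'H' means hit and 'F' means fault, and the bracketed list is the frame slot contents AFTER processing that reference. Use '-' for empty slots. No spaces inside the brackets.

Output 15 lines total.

F [5,-,-]
H [5,-,-]
F [5,1,-]
F [5,1,2]
H [5,1,2]
H [5,1,2]
H [5,1,2]
F [4,1,2]
F [4,3,2]
H [4,3,2]
H [4,3,2]
H [4,3,2]
H [4,3,2]
H [4,3,2]
H [4,3,2]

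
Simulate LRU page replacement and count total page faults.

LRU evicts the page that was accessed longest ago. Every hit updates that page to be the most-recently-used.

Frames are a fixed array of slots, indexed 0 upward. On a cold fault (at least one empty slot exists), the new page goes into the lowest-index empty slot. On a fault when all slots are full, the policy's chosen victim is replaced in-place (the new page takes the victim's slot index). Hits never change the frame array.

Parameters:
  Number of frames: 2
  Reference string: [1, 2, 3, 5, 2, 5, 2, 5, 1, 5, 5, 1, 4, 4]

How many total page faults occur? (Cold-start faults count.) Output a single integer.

Answer: 7

Derivation:
Step 0: ref 1 → FAULT, frames=[1,-]
Step 1: ref 2 → FAULT, frames=[1,2]
Step 2: ref 3 → FAULT (evict 1), frames=[3,2]
Step 3: ref 5 → FAULT (evict 2), frames=[3,5]
Step 4: ref 2 → FAULT (evict 3), frames=[2,5]
Step 5: ref 5 → HIT, frames=[2,5]
Step 6: ref 2 → HIT, frames=[2,5]
Step 7: ref 5 → HIT, frames=[2,5]
Step 8: ref 1 → FAULT (evict 2), frames=[1,5]
Step 9: ref 5 → HIT, frames=[1,5]
Step 10: ref 5 → HIT, frames=[1,5]
Step 11: ref 1 → HIT, frames=[1,5]
Step 12: ref 4 → FAULT (evict 5), frames=[1,4]
Step 13: ref 4 → HIT, frames=[1,4]
Total faults: 7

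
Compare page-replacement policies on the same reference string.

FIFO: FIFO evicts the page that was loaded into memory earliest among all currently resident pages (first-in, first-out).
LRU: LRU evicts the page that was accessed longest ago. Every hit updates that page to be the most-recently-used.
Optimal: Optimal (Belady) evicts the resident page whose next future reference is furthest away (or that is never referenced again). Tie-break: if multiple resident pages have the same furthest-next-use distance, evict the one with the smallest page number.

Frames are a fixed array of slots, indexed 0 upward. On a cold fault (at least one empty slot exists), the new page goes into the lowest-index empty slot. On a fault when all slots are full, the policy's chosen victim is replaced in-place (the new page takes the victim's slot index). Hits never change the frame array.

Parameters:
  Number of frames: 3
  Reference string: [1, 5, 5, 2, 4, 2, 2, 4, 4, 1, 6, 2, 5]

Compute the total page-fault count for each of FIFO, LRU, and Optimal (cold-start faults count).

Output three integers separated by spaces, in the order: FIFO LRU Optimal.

Answer: 8 8 6

Derivation:
--- FIFO ---
  step 0: ref 1 -> FAULT, frames=[1,-,-] (faults so far: 1)
  step 1: ref 5 -> FAULT, frames=[1,5,-] (faults so far: 2)
  step 2: ref 5 -> HIT, frames=[1,5,-] (faults so far: 2)
  step 3: ref 2 -> FAULT, frames=[1,5,2] (faults so far: 3)
  step 4: ref 4 -> FAULT, evict 1, frames=[4,5,2] (faults so far: 4)
  step 5: ref 2 -> HIT, frames=[4,5,2] (faults so far: 4)
  step 6: ref 2 -> HIT, frames=[4,5,2] (faults so far: 4)
  step 7: ref 4 -> HIT, frames=[4,5,2] (faults so far: 4)
  step 8: ref 4 -> HIT, frames=[4,5,2] (faults so far: 4)
  step 9: ref 1 -> FAULT, evict 5, frames=[4,1,2] (faults so far: 5)
  step 10: ref 6 -> FAULT, evict 2, frames=[4,1,6] (faults so far: 6)
  step 11: ref 2 -> FAULT, evict 4, frames=[2,1,6] (faults so far: 7)
  step 12: ref 5 -> FAULT, evict 1, frames=[2,5,6] (faults so far: 8)
  FIFO total faults: 8
--- LRU ---
  step 0: ref 1 -> FAULT, frames=[1,-,-] (faults so far: 1)
  step 1: ref 5 -> FAULT, frames=[1,5,-] (faults so far: 2)
  step 2: ref 5 -> HIT, frames=[1,5,-] (faults so far: 2)
  step 3: ref 2 -> FAULT, frames=[1,5,2] (faults so far: 3)
  step 4: ref 4 -> FAULT, evict 1, frames=[4,5,2] (faults so far: 4)
  step 5: ref 2 -> HIT, frames=[4,5,2] (faults so far: 4)
  step 6: ref 2 -> HIT, frames=[4,5,2] (faults so far: 4)
  step 7: ref 4 -> HIT, frames=[4,5,2] (faults so far: 4)
  step 8: ref 4 -> HIT, frames=[4,5,2] (faults so far: 4)
  step 9: ref 1 -> FAULT, evict 5, frames=[4,1,2] (faults so far: 5)
  step 10: ref 6 -> FAULT, evict 2, frames=[4,1,6] (faults so far: 6)
  step 11: ref 2 -> FAULT, evict 4, frames=[2,1,6] (faults so far: 7)
  step 12: ref 5 -> FAULT, evict 1, frames=[2,5,6] (faults so far: 8)
  LRU total faults: 8
--- Optimal ---
  step 0: ref 1 -> FAULT, frames=[1,-,-] (faults so far: 1)
  step 1: ref 5 -> FAULT, frames=[1,5,-] (faults so far: 2)
  step 2: ref 5 -> HIT, frames=[1,5,-] (faults so far: 2)
  step 3: ref 2 -> FAULT, frames=[1,5,2] (faults so far: 3)
  step 4: ref 4 -> FAULT, evict 5, frames=[1,4,2] (faults so far: 4)
  step 5: ref 2 -> HIT, frames=[1,4,2] (faults so far: 4)
  step 6: ref 2 -> HIT, frames=[1,4,2] (faults so far: 4)
  step 7: ref 4 -> HIT, frames=[1,4,2] (faults so far: 4)
  step 8: ref 4 -> HIT, frames=[1,4,2] (faults so far: 4)
  step 9: ref 1 -> HIT, frames=[1,4,2] (faults so far: 4)
  step 10: ref 6 -> FAULT, evict 1, frames=[6,4,2] (faults so far: 5)
  step 11: ref 2 -> HIT, frames=[6,4,2] (faults so far: 5)
  step 12: ref 5 -> FAULT, evict 2, frames=[6,4,5] (faults so far: 6)
  Optimal total faults: 6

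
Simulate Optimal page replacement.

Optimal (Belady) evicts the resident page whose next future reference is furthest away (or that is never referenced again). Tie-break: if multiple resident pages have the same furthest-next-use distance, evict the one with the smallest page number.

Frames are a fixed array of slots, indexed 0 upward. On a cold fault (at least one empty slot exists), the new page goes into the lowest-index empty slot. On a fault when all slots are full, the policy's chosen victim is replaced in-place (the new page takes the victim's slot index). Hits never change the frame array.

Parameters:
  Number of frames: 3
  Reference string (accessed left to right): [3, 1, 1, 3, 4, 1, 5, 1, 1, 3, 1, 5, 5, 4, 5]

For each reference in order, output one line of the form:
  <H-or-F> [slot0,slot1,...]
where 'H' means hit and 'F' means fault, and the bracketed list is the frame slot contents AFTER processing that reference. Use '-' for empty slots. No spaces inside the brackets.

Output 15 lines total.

F [3,-,-]
F [3,1,-]
H [3,1,-]
H [3,1,-]
F [3,1,4]
H [3,1,4]
F [3,1,5]
H [3,1,5]
H [3,1,5]
H [3,1,5]
H [3,1,5]
H [3,1,5]
H [3,1,5]
F [3,4,5]
H [3,4,5]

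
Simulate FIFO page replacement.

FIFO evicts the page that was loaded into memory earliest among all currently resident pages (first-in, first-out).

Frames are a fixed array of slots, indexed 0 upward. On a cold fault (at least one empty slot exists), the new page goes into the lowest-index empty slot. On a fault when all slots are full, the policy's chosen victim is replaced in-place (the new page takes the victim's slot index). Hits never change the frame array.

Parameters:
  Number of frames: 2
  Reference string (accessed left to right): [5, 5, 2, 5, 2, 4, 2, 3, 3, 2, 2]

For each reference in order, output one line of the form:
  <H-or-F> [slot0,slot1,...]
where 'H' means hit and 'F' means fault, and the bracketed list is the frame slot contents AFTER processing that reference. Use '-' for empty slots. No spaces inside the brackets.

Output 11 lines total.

F [5,-]
H [5,-]
F [5,2]
H [5,2]
H [5,2]
F [4,2]
H [4,2]
F [4,3]
H [4,3]
F [2,3]
H [2,3]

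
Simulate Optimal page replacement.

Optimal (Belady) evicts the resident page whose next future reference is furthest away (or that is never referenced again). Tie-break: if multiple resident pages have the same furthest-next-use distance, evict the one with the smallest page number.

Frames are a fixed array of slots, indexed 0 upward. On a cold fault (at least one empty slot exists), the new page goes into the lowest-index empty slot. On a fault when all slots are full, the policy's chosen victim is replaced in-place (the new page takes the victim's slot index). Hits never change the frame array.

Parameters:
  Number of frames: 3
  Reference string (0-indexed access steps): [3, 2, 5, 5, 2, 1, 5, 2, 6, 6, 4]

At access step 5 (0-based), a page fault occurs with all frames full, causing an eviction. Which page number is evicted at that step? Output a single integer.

Answer: 3

Derivation:
Step 0: ref 3 -> FAULT, frames=[3,-,-]
Step 1: ref 2 -> FAULT, frames=[3,2,-]
Step 2: ref 5 -> FAULT, frames=[3,2,5]
Step 3: ref 5 -> HIT, frames=[3,2,5]
Step 4: ref 2 -> HIT, frames=[3,2,5]
Step 5: ref 1 -> FAULT, evict 3, frames=[1,2,5]
At step 5: evicted page 3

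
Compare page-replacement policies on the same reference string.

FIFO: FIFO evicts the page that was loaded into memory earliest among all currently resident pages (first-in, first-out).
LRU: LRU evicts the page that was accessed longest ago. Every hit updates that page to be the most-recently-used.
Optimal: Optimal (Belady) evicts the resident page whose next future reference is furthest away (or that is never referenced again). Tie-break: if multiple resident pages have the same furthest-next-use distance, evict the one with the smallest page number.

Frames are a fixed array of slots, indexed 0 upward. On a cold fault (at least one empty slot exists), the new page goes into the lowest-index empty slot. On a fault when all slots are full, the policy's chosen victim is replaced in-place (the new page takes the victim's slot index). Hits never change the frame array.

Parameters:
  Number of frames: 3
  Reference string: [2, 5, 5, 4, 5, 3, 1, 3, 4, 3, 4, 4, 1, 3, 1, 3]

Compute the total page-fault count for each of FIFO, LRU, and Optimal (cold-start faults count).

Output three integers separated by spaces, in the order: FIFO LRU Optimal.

--- FIFO ---
  step 0: ref 2 -> FAULT, frames=[2,-,-] (faults so far: 1)
  step 1: ref 5 -> FAULT, frames=[2,5,-] (faults so far: 2)
  step 2: ref 5 -> HIT, frames=[2,5,-] (faults so far: 2)
  step 3: ref 4 -> FAULT, frames=[2,5,4] (faults so far: 3)
  step 4: ref 5 -> HIT, frames=[2,5,4] (faults so far: 3)
  step 5: ref 3 -> FAULT, evict 2, frames=[3,5,4] (faults so far: 4)
  step 6: ref 1 -> FAULT, evict 5, frames=[3,1,4] (faults so far: 5)
  step 7: ref 3 -> HIT, frames=[3,1,4] (faults so far: 5)
  step 8: ref 4 -> HIT, frames=[3,1,4] (faults so far: 5)
  step 9: ref 3 -> HIT, frames=[3,1,4] (faults so far: 5)
  step 10: ref 4 -> HIT, frames=[3,1,4] (faults so far: 5)
  step 11: ref 4 -> HIT, frames=[3,1,4] (faults so far: 5)
  step 12: ref 1 -> HIT, frames=[3,1,4] (faults so far: 5)
  step 13: ref 3 -> HIT, frames=[3,1,4] (faults so far: 5)
  step 14: ref 1 -> HIT, frames=[3,1,4] (faults so far: 5)
  step 15: ref 3 -> HIT, frames=[3,1,4] (faults so far: 5)
  FIFO total faults: 5
--- LRU ---
  step 0: ref 2 -> FAULT, frames=[2,-,-] (faults so far: 1)
  step 1: ref 5 -> FAULT, frames=[2,5,-] (faults so far: 2)
  step 2: ref 5 -> HIT, frames=[2,5,-] (faults so far: 2)
  step 3: ref 4 -> FAULT, frames=[2,5,4] (faults so far: 3)
  step 4: ref 5 -> HIT, frames=[2,5,4] (faults so far: 3)
  step 5: ref 3 -> FAULT, evict 2, frames=[3,5,4] (faults so far: 4)
  step 6: ref 1 -> FAULT, evict 4, frames=[3,5,1] (faults so far: 5)
  step 7: ref 3 -> HIT, frames=[3,5,1] (faults so far: 5)
  step 8: ref 4 -> FAULT, evict 5, frames=[3,4,1] (faults so far: 6)
  step 9: ref 3 -> HIT, frames=[3,4,1] (faults so far: 6)
  step 10: ref 4 -> HIT, frames=[3,4,1] (faults so far: 6)
  step 11: ref 4 -> HIT, frames=[3,4,1] (faults so far: 6)
  step 12: ref 1 -> HIT, frames=[3,4,1] (faults so far: 6)
  step 13: ref 3 -> HIT, frames=[3,4,1] (faults so far: 6)
  step 14: ref 1 -> HIT, frames=[3,4,1] (faults so far: 6)
  step 15: ref 3 -> HIT, frames=[3,4,1] (faults so far: 6)
  LRU total faults: 6
--- Optimal ---
  step 0: ref 2 -> FAULT, frames=[2,-,-] (faults so far: 1)
  step 1: ref 5 -> FAULT, frames=[2,5,-] (faults so far: 2)
  step 2: ref 5 -> HIT, frames=[2,5,-] (faults so far: 2)
  step 3: ref 4 -> FAULT, frames=[2,5,4] (faults so far: 3)
  step 4: ref 5 -> HIT, frames=[2,5,4] (faults so far: 3)
  step 5: ref 3 -> FAULT, evict 2, frames=[3,5,4] (faults so far: 4)
  step 6: ref 1 -> FAULT, evict 5, frames=[3,1,4] (faults so far: 5)
  step 7: ref 3 -> HIT, frames=[3,1,4] (faults so far: 5)
  step 8: ref 4 -> HIT, frames=[3,1,4] (faults so far: 5)
  step 9: ref 3 -> HIT, frames=[3,1,4] (faults so far: 5)
  step 10: ref 4 -> HIT, frames=[3,1,4] (faults so far: 5)
  step 11: ref 4 -> HIT, frames=[3,1,4] (faults so far: 5)
  step 12: ref 1 -> HIT, frames=[3,1,4] (faults so far: 5)
  step 13: ref 3 -> HIT, frames=[3,1,4] (faults so far: 5)
  step 14: ref 1 -> HIT, frames=[3,1,4] (faults so far: 5)
  step 15: ref 3 -> HIT, frames=[3,1,4] (faults so far: 5)
  Optimal total faults: 5

Answer: 5 6 5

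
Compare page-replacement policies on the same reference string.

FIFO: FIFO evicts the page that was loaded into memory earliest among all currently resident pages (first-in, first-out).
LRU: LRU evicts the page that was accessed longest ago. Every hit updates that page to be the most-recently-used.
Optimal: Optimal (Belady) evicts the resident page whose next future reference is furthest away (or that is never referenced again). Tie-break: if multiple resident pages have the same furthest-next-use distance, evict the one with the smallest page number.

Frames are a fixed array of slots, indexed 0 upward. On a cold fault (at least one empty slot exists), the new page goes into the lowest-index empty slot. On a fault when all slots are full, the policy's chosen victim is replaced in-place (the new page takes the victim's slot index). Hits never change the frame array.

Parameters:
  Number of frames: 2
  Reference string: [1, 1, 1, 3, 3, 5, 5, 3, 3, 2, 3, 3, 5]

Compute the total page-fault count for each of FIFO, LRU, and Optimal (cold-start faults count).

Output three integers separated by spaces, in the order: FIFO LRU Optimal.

--- FIFO ---
  step 0: ref 1 -> FAULT, frames=[1,-] (faults so far: 1)
  step 1: ref 1 -> HIT, frames=[1,-] (faults so far: 1)
  step 2: ref 1 -> HIT, frames=[1,-] (faults so far: 1)
  step 3: ref 3 -> FAULT, frames=[1,3] (faults so far: 2)
  step 4: ref 3 -> HIT, frames=[1,3] (faults so far: 2)
  step 5: ref 5 -> FAULT, evict 1, frames=[5,3] (faults so far: 3)
  step 6: ref 5 -> HIT, frames=[5,3] (faults so far: 3)
  step 7: ref 3 -> HIT, frames=[5,3] (faults so far: 3)
  step 8: ref 3 -> HIT, frames=[5,3] (faults so far: 3)
  step 9: ref 2 -> FAULT, evict 3, frames=[5,2] (faults so far: 4)
  step 10: ref 3 -> FAULT, evict 5, frames=[3,2] (faults so far: 5)
  step 11: ref 3 -> HIT, frames=[3,2] (faults so far: 5)
  step 12: ref 5 -> FAULT, evict 2, frames=[3,5] (faults so far: 6)
  FIFO total faults: 6
--- LRU ---
  step 0: ref 1 -> FAULT, frames=[1,-] (faults so far: 1)
  step 1: ref 1 -> HIT, frames=[1,-] (faults so far: 1)
  step 2: ref 1 -> HIT, frames=[1,-] (faults so far: 1)
  step 3: ref 3 -> FAULT, frames=[1,3] (faults so far: 2)
  step 4: ref 3 -> HIT, frames=[1,3] (faults so far: 2)
  step 5: ref 5 -> FAULT, evict 1, frames=[5,3] (faults so far: 3)
  step 6: ref 5 -> HIT, frames=[5,3] (faults so far: 3)
  step 7: ref 3 -> HIT, frames=[5,3] (faults so far: 3)
  step 8: ref 3 -> HIT, frames=[5,3] (faults so far: 3)
  step 9: ref 2 -> FAULT, evict 5, frames=[2,3] (faults so far: 4)
  step 10: ref 3 -> HIT, frames=[2,3] (faults so far: 4)
  step 11: ref 3 -> HIT, frames=[2,3] (faults so far: 4)
  step 12: ref 5 -> FAULT, evict 2, frames=[5,3] (faults so far: 5)
  LRU total faults: 5
--- Optimal ---
  step 0: ref 1 -> FAULT, frames=[1,-] (faults so far: 1)
  step 1: ref 1 -> HIT, frames=[1,-] (faults so far: 1)
  step 2: ref 1 -> HIT, frames=[1,-] (faults so far: 1)
  step 3: ref 3 -> FAULT, frames=[1,3] (faults so far: 2)
  step 4: ref 3 -> HIT, frames=[1,3] (faults so far: 2)
  step 5: ref 5 -> FAULT, evict 1, frames=[5,3] (faults so far: 3)
  step 6: ref 5 -> HIT, frames=[5,3] (faults so far: 3)
  step 7: ref 3 -> HIT, frames=[5,3] (faults so far: 3)
  step 8: ref 3 -> HIT, frames=[5,3] (faults so far: 3)
  step 9: ref 2 -> FAULT, evict 5, frames=[2,3] (faults so far: 4)
  step 10: ref 3 -> HIT, frames=[2,3] (faults so far: 4)
  step 11: ref 3 -> HIT, frames=[2,3] (faults so far: 4)
  step 12: ref 5 -> FAULT, evict 2, frames=[5,3] (faults so far: 5)
  Optimal total faults: 5

Answer: 6 5 5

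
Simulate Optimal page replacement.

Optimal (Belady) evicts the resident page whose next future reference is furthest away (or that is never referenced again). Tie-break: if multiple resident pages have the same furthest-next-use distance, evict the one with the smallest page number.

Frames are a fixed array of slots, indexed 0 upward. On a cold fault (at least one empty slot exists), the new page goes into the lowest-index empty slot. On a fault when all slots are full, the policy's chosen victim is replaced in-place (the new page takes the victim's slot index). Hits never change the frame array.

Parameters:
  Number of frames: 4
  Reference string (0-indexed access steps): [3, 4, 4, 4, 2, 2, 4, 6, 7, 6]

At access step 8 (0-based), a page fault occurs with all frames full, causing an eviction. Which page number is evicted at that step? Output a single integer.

Step 0: ref 3 -> FAULT, frames=[3,-,-,-]
Step 1: ref 4 -> FAULT, frames=[3,4,-,-]
Step 2: ref 4 -> HIT, frames=[3,4,-,-]
Step 3: ref 4 -> HIT, frames=[3,4,-,-]
Step 4: ref 2 -> FAULT, frames=[3,4,2,-]
Step 5: ref 2 -> HIT, frames=[3,4,2,-]
Step 6: ref 4 -> HIT, frames=[3,4,2,-]
Step 7: ref 6 -> FAULT, frames=[3,4,2,6]
Step 8: ref 7 -> FAULT, evict 2, frames=[3,4,7,6]
At step 8: evicted page 2

Answer: 2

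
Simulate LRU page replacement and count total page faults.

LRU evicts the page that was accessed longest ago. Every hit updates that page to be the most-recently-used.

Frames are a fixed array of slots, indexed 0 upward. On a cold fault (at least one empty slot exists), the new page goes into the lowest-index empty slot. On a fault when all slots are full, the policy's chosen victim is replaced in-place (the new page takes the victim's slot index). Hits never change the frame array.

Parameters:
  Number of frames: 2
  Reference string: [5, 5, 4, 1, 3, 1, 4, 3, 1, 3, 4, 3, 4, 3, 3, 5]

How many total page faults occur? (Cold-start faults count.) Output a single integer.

Answer: 9

Derivation:
Step 0: ref 5 → FAULT, frames=[5,-]
Step 1: ref 5 → HIT, frames=[5,-]
Step 2: ref 4 → FAULT, frames=[5,4]
Step 3: ref 1 → FAULT (evict 5), frames=[1,4]
Step 4: ref 3 → FAULT (evict 4), frames=[1,3]
Step 5: ref 1 → HIT, frames=[1,3]
Step 6: ref 4 → FAULT (evict 3), frames=[1,4]
Step 7: ref 3 → FAULT (evict 1), frames=[3,4]
Step 8: ref 1 → FAULT (evict 4), frames=[3,1]
Step 9: ref 3 → HIT, frames=[3,1]
Step 10: ref 4 → FAULT (evict 1), frames=[3,4]
Step 11: ref 3 → HIT, frames=[3,4]
Step 12: ref 4 → HIT, frames=[3,4]
Step 13: ref 3 → HIT, frames=[3,4]
Step 14: ref 3 → HIT, frames=[3,4]
Step 15: ref 5 → FAULT (evict 4), frames=[3,5]
Total faults: 9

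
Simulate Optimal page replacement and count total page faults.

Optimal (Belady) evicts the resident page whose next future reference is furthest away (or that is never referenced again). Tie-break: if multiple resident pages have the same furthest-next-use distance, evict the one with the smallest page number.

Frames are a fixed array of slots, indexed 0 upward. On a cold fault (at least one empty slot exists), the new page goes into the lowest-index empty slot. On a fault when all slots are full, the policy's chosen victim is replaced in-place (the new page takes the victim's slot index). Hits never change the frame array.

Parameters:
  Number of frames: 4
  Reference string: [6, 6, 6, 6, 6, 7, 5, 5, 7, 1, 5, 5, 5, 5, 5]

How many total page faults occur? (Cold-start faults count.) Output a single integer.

Step 0: ref 6 → FAULT, frames=[6,-,-,-]
Step 1: ref 6 → HIT, frames=[6,-,-,-]
Step 2: ref 6 → HIT, frames=[6,-,-,-]
Step 3: ref 6 → HIT, frames=[6,-,-,-]
Step 4: ref 6 → HIT, frames=[6,-,-,-]
Step 5: ref 7 → FAULT, frames=[6,7,-,-]
Step 6: ref 5 → FAULT, frames=[6,7,5,-]
Step 7: ref 5 → HIT, frames=[6,7,5,-]
Step 8: ref 7 → HIT, frames=[6,7,5,-]
Step 9: ref 1 → FAULT, frames=[6,7,5,1]
Step 10: ref 5 → HIT, frames=[6,7,5,1]
Step 11: ref 5 → HIT, frames=[6,7,5,1]
Step 12: ref 5 → HIT, frames=[6,7,5,1]
Step 13: ref 5 → HIT, frames=[6,7,5,1]
Step 14: ref 5 → HIT, frames=[6,7,5,1]
Total faults: 4

Answer: 4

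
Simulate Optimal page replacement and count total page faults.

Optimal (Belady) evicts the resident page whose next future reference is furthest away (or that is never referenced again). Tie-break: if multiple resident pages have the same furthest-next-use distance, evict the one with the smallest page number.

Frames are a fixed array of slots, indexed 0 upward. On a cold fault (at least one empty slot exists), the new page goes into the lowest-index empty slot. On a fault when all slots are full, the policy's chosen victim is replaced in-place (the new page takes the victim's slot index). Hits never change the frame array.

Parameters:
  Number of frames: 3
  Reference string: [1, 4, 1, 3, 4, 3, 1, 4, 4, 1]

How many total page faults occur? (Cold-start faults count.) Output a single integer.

Step 0: ref 1 → FAULT, frames=[1,-,-]
Step 1: ref 4 → FAULT, frames=[1,4,-]
Step 2: ref 1 → HIT, frames=[1,4,-]
Step 3: ref 3 → FAULT, frames=[1,4,3]
Step 4: ref 4 → HIT, frames=[1,4,3]
Step 5: ref 3 → HIT, frames=[1,4,3]
Step 6: ref 1 → HIT, frames=[1,4,3]
Step 7: ref 4 → HIT, frames=[1,4,3]
Step 8: ref 4 → HIT, frames=[1,4,3]
Step 9: ref 1 → HIT, frames=[1,4,3]
Total faults: 3

Answer: 3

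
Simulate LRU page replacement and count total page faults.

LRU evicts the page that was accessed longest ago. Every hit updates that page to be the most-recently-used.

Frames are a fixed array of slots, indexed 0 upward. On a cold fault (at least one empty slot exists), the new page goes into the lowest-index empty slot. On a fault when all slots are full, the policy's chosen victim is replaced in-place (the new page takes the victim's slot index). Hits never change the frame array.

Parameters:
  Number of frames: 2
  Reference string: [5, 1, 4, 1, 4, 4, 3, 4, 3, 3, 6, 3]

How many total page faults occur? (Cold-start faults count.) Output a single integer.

Step 0: ref 5 → FAULT, frames=[5,-]
Step 1: ref 1 → FAULT, frames=[5,1]
Step 2: ref 4 → FAULT (evict 5), frames=[4,1]
Step 3: ref 1 → HIT, frames=[4,1]
Step 4: ref 4 → HIT, frames=[4,1]
Step 5: ref 4 → HIT, frames=[4,1]
Step 6: ref 3 → FAULT (evict 1), frames=[4,3]
Step 7: ref 4 → HIT, frames=[4,3]
Step 8: ref 3 → HIT, frames=[4,3]
Step 9: ref 3 → HIT, frames=[4,3]
Step 10: ref 6 → FAULT (evict 4), frames=[6,3]
Step 11: ref 3 → HIT, frames=[6,3]
Total faults: 5

Answer: 5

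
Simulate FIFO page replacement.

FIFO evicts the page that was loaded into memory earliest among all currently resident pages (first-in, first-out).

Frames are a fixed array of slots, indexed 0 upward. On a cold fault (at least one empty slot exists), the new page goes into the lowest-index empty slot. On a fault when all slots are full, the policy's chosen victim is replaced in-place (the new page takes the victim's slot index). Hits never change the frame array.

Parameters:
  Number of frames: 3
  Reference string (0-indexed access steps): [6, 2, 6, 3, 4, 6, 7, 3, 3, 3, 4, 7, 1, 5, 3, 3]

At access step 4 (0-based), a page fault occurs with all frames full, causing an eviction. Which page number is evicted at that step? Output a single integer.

Step 0: ref 6 -> FAULT, frames=[6,-,-]
Step 1: ref 2 -> FAULT, frames=[6,2,-]
Step 2: ref 6 -> HIT, frames=[6,2,-]
Step 3: ref 3 -> FAULT, frames=[6,2,3]
Step 4: ref 4 -> FAULT, evict 6, frames=[4,2,3]
At step 4: evicted page 6

Answer: 6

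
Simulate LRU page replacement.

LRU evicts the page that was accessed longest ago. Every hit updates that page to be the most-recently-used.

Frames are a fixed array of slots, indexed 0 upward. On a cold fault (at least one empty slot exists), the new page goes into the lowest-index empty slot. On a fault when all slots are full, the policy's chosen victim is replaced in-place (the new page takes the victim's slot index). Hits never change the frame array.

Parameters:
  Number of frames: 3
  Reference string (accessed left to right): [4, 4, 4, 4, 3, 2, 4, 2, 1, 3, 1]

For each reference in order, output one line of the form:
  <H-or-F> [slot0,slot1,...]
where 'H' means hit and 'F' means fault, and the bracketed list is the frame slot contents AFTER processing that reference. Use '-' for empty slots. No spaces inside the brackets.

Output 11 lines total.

F [4,-,-]
H [4,-,-]
H [4,-,-]
H [4,-,-]
F [4,3,-]
F [4,3,2]
H [4,3,2]
H [4,3,2]
F [4,1,2]
F [3,1,2]
H [3,1,2]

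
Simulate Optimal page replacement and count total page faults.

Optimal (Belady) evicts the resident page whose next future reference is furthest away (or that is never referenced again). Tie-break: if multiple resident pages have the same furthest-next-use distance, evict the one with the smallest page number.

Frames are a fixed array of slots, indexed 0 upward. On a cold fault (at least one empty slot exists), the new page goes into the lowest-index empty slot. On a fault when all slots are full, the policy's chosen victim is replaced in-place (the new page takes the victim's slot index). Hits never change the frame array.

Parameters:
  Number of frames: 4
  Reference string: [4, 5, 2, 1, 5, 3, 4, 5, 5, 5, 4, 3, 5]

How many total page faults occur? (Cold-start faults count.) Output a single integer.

Step 0: ref 4 → FAULT, frames=[4,-,-,-]
Step 1: ref 5 → FAULT, frames=[4,5,-,-]
Step 2: ref 2 → FAULT, frames=[4,5,2,-]
Step 3: ref 1 → FAULT, frames=[4,5,2,1]
Step 4: ref 5 → HIT, frames=[4,5,2,1]
Step 5: ref 3 → FAULT (evict 1), frames=[4,5,2,3]
Step 6: ref 4 → HIT, frames=[4,5,2,3]
Step 7: ref 5 → HIT, frames=[4,5,2,3]
Step 8: ref 5 → HIT, frames=[4,5,2,3]
Step 9: ref 5 → HIT, frames=[4,5,2,3]
Step 10: ref 4 → HIT, frames=[4,5,2,3]
Step 11: ref 3 → HIT, frames=[4,5,2,3]
Step 12: ref 5 → HIT, frames=[4,5,2,3]
Total faults: 5

Answer: 5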